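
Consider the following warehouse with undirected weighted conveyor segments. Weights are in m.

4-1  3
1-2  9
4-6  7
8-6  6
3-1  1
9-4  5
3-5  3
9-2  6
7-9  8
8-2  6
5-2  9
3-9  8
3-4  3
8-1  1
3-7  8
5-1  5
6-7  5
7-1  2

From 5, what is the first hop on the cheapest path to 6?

3

Candidate routes:
5 - 3 - 1 - 8 - 6: 3+1+1+6 = 11
5 - 1 - 8 - 6: 5+1+6 = 12
5 - 1 - 7 - 6: 5+2+5 = 12
Cheapest is 5 - 3 - 1 - 8 - 6 at 11 m.
So from 5 the first move is to 3.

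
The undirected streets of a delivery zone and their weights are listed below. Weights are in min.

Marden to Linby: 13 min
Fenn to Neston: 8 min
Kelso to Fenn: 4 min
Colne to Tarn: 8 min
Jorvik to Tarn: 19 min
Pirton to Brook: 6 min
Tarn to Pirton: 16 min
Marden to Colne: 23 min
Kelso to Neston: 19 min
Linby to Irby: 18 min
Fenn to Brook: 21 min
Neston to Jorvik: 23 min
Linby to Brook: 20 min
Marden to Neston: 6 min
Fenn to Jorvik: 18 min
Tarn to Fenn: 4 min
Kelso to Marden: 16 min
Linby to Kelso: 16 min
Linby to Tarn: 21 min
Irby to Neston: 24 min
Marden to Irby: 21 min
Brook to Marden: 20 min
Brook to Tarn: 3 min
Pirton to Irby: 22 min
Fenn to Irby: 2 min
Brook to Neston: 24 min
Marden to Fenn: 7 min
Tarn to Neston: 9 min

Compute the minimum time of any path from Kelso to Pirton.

Enumerating some paths:
Kelso - Fenn - Neston - Tarn - Brook - Pirton: 4+8+9+3+6 = 30
Kelso - Fenn - Tarn - Brook - Pirton: 4+4+3+6 = 17
Kelso - Fenn - Irby - Pirton: 4+2+22 = 28
Kelso - Fenn - Tarn - Pirton: 4+4+16 = 24
The minimum is 17 min via Kelso - Fenn - Tarn - Brook - Pirton.

17 min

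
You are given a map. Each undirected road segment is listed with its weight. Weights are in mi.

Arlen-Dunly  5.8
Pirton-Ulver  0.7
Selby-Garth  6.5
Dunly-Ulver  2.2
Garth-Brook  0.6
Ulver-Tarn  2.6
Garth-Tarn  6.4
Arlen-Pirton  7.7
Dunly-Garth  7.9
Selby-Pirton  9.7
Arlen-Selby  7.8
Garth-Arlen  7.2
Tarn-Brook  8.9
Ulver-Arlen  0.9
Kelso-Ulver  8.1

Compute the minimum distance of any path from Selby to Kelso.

16.8 mi

Running Dijkstra from Selby:
Selby: 0
Garth: 6.5  (via Selby)
Brook: 7.1  (via Garth)
Arlen: 7.8  (via Selby)
Ulver: 8.7  (via Arlen)
Pirton: 9.4  (via Ulver)
Dunly: 10.9  (via Ulver)
Tarn: 11.3  (via Ulver)
Kelso: 16.8  (via Ulver)
Shortest route: Selby–Arlen–Ulver–Kelso = 16.8 mi.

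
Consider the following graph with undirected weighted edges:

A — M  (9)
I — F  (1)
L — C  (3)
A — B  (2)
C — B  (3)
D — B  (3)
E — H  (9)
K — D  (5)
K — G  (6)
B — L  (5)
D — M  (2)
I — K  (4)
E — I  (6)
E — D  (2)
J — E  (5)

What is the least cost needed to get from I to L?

16

Enumerating some paths:
I → E → D → B → C → L: 6+2+3+3+3 = 17
I → K → D → B → C → L: 4+5+3+3+3 = 18
I → K → D → B → L: 4+5+3+5 = 17
I → E → D → B → L: 6+2+3+5 = 16
Cheapest is I → E → D → B → L at 16.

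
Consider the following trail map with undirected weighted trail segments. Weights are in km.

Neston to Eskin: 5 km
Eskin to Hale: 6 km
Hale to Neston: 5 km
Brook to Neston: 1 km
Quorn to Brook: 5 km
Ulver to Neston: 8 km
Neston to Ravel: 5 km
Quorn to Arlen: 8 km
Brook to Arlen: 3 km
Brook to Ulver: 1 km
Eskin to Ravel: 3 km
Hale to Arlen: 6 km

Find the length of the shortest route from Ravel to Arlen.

9 km

Compare a few routes:
Ravel → Eskin → Neston → Brook → Arlen: 3+5+1+3 = 12
Ravel → Neston → Brook → Arlen: 5+1+3 = 9
The minimum is 9 km via Ravel → Neston → Brook → Arlen.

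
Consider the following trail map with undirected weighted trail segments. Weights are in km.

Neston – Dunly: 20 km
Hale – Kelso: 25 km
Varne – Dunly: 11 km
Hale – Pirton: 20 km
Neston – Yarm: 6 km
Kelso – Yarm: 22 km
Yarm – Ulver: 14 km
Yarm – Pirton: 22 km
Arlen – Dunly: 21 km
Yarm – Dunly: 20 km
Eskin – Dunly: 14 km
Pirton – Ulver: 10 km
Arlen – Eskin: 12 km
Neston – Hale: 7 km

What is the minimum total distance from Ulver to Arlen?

Settle nodes by increasing distance from Ulver:
Ulver: 0
Pirton: 10  (via Ulver)
Yarm: 14  (via Ulver)
Neston: 20  (via Yarm)
Hale: 27  (via Neston)
Dunly: 34  (via Yarm)
Kelso: 36  (via Yarm)
Varne: 45  (via Dunly)
Eskin: 48  (via Dunly)
Arlen: 55  (via Dunly)
Shortest route: Ulver → Yarm → Dunly → Arlen = 55 km.

55 km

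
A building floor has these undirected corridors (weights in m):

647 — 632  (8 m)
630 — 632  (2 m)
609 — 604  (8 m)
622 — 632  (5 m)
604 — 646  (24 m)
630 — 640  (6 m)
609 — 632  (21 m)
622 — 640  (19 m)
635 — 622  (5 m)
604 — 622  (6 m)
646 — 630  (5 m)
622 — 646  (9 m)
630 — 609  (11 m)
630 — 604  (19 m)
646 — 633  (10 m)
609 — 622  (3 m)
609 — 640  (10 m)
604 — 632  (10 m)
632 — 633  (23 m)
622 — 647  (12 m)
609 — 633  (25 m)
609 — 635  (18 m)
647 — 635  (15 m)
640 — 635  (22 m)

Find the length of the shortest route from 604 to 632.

10 m

Shortest distances from 604:
604: 0
622: 6  (via 604)
609: 8  (via 604)
632: 10  (via 604)
Shortest route: 604 → 632 = 10 m.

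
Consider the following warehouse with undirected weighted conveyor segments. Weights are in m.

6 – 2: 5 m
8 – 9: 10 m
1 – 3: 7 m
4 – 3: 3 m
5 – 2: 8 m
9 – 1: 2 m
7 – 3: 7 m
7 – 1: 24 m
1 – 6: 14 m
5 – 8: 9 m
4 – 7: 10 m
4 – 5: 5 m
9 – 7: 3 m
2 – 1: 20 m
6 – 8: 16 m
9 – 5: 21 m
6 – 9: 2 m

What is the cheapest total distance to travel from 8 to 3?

17 m

Running Dijkstra from 8:
8: 0
5: 9  (via 8)
9: 10  (via 8)
1: 12  (via 9)
6: 12  (via 9)
7: 13  (via 9)
4: 14  (via 5)
2: 17  (via 5)
3: 17  (via 4)
Shortest route: 8 → 5 → 4 → 3 = 17 m.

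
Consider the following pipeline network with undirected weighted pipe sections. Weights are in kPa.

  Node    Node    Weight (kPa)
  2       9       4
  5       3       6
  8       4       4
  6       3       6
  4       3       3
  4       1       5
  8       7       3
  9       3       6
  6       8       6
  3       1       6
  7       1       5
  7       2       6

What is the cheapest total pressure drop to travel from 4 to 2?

13 kPa

Candidate routes:
4 - 1 - 7 - 2: 5+5+6 = 16
4 - 8 - 7 - 2: 4+3+6 = 13
The minimum is 13 kPa via 4 - 8 - 7 - 2.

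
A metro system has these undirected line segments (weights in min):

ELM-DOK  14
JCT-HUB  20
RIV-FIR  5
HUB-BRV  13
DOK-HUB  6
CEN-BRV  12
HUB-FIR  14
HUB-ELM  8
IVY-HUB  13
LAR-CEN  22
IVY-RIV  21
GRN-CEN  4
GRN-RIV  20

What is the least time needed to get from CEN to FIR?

Compare a few routes:
CEN–GRN–RIV–FIR: 4+20+5 = 29
CEN–BRV–HUB–IVY–RIV–FIR: 12+13+13+21+5 = 64
CEN–BRV–HUB–FIR: 12+13+14 = 39
The minimum is 29 min via CEN–GRN–RIV–FIR.

29 min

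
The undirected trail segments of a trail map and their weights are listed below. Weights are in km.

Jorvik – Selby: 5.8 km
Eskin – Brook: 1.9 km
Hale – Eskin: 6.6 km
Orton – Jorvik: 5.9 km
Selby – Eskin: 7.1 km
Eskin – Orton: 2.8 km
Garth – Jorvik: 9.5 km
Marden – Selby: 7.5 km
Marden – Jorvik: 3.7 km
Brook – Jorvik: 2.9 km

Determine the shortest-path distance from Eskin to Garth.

14.3 km

Enumerating some paths:
Eskin → Orton → Jorvik → Garth: 2.8+5.9+9.5 = 18.2
Eskin → Brook → Jorvik → Garth: 1.9+2.9+9.5 = 14.3
The minimum is 14.3 km via Eskin → Brook → Jorvik → Garth.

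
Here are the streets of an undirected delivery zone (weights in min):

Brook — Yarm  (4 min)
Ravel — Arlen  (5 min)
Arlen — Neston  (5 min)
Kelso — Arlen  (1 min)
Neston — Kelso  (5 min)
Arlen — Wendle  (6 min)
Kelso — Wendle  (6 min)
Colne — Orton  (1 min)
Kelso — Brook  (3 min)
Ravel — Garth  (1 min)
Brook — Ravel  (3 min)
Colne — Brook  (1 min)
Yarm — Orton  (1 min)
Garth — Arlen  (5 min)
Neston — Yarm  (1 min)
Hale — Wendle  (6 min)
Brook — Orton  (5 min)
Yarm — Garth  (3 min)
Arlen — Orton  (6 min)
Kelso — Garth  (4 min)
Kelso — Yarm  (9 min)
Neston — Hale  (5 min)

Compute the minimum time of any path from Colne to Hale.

Shortest distances from Colne:
Colne: 0
Brook: 1  (via Colne)
Orton: 1  (via Colne)
Yarm: 2  (via Orton)
Neston: 3  (via Yarm)
Ravel: 4  (via Brook)
Kelso: 4  (via Brook)
Arlen: 5  (via Kelso)
Garth: 5  (via Yarm)
Hale: 8  (via Neston)
Shortest route: Colne–Orton–Yarm–Neston–Hale = 8 min.

8 min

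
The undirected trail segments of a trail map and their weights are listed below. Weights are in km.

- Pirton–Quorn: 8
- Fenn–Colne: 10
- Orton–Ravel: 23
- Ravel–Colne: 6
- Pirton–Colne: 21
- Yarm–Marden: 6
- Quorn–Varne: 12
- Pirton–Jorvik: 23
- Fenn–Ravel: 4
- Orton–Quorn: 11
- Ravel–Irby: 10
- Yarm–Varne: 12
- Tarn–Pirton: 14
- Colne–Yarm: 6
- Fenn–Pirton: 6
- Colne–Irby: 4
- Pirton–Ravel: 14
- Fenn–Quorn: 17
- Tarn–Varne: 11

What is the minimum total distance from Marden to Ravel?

18 km

Running Dijkstra from Marden:
Marden: 0
Yarm: 6  (via Marden)
Colne: 12  (via Yarm)
Irby: 16  (via Colne)
Varne: 18  (via Yarm)
Ravel: 18  (via Colne)
Shortest route: Marden–Yarm–Colne–Ravel = 18 km.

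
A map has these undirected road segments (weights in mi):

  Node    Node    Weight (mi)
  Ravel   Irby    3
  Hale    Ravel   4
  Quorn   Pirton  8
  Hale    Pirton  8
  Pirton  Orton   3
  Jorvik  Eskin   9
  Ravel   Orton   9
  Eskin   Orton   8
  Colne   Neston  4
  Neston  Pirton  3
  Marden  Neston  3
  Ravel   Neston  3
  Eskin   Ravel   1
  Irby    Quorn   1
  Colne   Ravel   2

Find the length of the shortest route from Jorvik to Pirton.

16 mi

Candidate routes:
Jorvik → Eskin → Orton → Pirton: 9+8+3 = 20
Jorvik → Eskin → Ravel → Colne → Neston → Pirton: 9+1+2+4+3 = 19
Jorvik → Eskin → Ravel → Hale → Pirton: 9+1+4+8 = 22
Jorvik → Eskin → Ravel → Neston → Pirton: 9+1+3+3 = 16
Cheapest is Jorvik → Eskin → Ravel → Neston → Pirton at 16 mi.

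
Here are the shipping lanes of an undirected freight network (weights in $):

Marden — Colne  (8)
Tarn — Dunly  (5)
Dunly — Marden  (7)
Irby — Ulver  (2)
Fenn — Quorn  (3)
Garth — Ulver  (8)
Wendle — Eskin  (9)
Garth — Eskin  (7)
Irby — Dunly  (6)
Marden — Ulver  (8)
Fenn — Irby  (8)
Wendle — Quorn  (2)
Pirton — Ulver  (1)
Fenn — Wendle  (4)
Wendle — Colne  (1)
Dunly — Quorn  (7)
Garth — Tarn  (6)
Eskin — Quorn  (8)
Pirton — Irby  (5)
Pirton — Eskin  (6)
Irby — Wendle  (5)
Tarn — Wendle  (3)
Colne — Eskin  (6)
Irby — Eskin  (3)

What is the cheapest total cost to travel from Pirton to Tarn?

Enumerating some paths:
Pirton–Ulver–Irby–Dunly–Tarn: 1+2+6+5 = 14
Pirton–Ulver–Irby–Wendle–Tarn: 1+2+5+3 = 11
Pirton–Irby–Wendle–Tarn: 5+5+3 = 13
The minimum is $11 via Pirton–Ulver–Irby–Wendle–Tarn.

$11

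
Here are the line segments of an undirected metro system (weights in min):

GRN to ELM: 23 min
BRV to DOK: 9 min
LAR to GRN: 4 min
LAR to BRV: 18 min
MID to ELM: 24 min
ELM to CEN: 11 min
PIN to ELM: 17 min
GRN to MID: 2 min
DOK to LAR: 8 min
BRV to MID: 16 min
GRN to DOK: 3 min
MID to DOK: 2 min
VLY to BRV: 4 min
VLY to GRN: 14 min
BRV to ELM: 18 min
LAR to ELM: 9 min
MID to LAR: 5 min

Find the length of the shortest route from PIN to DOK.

33 min

Shortest distances from PIN:
PIN: 0
ELM: 17  (via PIN)
LAR: 26  (via ELM)
CEN: 28  (via ELM)
GRN: 30  (via LAR)
MID: 31  (via LAR)
DOK: 33  (via GRN)
Shortest route: PIN → ELM → LAR → GRN → DOK = 33 min.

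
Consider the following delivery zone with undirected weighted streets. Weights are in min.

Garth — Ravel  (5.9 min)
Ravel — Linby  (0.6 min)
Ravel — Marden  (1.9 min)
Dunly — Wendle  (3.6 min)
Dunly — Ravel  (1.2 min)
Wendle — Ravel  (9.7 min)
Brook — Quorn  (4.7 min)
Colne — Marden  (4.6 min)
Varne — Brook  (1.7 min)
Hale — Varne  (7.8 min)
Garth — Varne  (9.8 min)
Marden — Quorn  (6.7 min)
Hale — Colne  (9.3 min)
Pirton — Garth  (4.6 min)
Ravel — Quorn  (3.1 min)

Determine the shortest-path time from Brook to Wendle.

12.6 min

Enumerating some paths:
Brook → Quorn → Marden → Ravel → Dunly → Wendle: 4.7+6.7+1.9+1.2+3.6 = 18.1
Brook → Quorn → Ravel → Wendle: 4.7+3.1+9.7 = 17.5
Brook → Quorn → Ravel → Dunly → Wendle: 4.7+3.1+1.2+3.6 = 12.6
Cheapest is Brook → Quorn → Ravel → Dunly → Wendle at 12.6 min.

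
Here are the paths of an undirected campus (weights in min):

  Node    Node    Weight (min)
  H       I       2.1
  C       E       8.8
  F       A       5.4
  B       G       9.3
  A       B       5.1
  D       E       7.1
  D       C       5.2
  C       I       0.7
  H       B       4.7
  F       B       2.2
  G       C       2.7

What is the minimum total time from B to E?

Enumerating some paths:
B - G - C - E: 9.3+2.7+8.8 = 20.8
B - H - I - C - E: 4.7+2.1+0.7+8.8 = 16.3
B - H - I - C - D - E: 4.7+2.1+0.7+5.2+7.1 = 19.8
The minimum is 16.3 min via B - H - I - C - E.

16.3 min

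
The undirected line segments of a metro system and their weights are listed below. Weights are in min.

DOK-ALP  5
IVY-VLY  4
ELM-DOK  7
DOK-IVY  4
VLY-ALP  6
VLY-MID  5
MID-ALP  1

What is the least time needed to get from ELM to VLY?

15 min

Shortest distances from ELM:
ELM: 0
DOK: 7  (via ELM)
IVY: 11  (via DOK)
ALP: 12  (via DOK)
MID: 13  (via ALP)
VLY: 15  (via IVY)
Shortest route: ELM–DOK–IVY–VLY = 15 min.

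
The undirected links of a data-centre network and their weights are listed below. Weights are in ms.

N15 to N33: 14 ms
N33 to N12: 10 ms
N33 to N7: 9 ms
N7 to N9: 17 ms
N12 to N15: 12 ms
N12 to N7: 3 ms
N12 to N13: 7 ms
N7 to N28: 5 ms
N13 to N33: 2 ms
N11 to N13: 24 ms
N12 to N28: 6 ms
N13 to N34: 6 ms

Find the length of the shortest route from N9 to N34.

Enumerating some paths:
N9 → N7 → N33 → N13 → N34: 17+9+2+6 = 34
N9 → N7 → N12 → N33 → N13 → N34: 17+3+10+2+6 = 38
N9 → N7 → N12 → N13 → N34: 17+3+7+6 = 33
Cheapest is N9 → N7 → N12 → N13 → N34 at 33 ms.

33 ms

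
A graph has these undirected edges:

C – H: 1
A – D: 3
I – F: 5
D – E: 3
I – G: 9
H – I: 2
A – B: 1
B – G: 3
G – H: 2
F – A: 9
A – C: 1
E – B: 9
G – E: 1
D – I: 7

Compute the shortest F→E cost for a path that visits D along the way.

Shortest F→D: F → I → D = 12
Shortest D→E: D → E = 3
Total via D: 12 + 3 = 15.

15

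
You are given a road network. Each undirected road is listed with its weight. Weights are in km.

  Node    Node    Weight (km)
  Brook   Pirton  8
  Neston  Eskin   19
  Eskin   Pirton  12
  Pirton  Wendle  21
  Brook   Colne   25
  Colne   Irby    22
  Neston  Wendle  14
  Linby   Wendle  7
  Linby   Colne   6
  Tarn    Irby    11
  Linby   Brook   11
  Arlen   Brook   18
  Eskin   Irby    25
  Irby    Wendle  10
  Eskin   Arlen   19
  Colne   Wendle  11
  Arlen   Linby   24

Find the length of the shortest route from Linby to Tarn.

Running Dijkstra from Linby:
Linby: 0
Colne: 6  (via Linby)
Wendle: 7  (via Linby)
Brook: 11  (via Linby)
Irby: 17  (via Wendle)
Pirton: 19  (via Brook)
Neston: 21  (via Wendle)
Arlen: 24  (via Linby)
Tarn: 28  (via Irby)
Shortest route: Linby → Wendle → Irby → Tarn = 28 km.

28 km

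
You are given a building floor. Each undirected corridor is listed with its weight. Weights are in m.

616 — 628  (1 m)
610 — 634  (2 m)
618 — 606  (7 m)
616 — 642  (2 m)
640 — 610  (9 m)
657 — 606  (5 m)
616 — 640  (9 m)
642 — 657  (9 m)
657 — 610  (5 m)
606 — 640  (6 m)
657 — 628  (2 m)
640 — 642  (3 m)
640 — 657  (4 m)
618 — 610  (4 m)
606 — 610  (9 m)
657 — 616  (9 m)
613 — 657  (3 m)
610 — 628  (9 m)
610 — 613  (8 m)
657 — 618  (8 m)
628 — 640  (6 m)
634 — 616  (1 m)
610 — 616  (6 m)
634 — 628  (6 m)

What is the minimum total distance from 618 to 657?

8 m

Compare a few routes:
618 - 657: 8 = 8
618 - 610 - 657: 4+5 = 9
618 - 610 - 634 - 616 - 628 - 657: 4+2+1+1+2 = 10
The minimum is 8 m via 618 - 657.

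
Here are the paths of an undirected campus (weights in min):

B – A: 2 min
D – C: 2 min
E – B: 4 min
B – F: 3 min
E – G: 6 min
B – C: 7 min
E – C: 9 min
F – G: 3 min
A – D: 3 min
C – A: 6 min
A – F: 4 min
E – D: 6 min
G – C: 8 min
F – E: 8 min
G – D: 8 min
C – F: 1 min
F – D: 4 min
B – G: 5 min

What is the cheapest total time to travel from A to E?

Running Dijkstra from A:
A: 0
B: 2  (via A)
D: 3  (via A)
F: 4  (via A)
C: 5  (via D)
E: 6  (via B)
Shortest route: A–B–E = 6 min.

6 min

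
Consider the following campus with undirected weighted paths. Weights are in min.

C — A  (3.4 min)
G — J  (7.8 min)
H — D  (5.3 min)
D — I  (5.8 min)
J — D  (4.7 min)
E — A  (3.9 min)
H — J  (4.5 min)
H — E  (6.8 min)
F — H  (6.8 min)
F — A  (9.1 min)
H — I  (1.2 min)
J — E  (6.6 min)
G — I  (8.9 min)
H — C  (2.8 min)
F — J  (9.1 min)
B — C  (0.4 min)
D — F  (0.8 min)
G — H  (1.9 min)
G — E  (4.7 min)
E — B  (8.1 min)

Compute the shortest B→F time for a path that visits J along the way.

13.2 min

Best B to J: B–C–H–J costing 7.7
Shortest J→F: J–D–F = 5.5
Total via J: 7.7 + 5.5 = 13.2 min.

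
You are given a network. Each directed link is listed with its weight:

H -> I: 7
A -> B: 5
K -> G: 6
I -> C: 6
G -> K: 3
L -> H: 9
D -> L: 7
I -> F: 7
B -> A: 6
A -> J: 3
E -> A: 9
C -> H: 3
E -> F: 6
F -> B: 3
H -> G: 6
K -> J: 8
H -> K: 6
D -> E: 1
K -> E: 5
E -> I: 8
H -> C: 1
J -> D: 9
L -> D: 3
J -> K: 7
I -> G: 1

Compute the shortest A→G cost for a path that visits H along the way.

Shortest A→H: A → J → D → L → H = 28
Best H to G: H → G costing 6
Total via H: 28 + 6 = 34.

34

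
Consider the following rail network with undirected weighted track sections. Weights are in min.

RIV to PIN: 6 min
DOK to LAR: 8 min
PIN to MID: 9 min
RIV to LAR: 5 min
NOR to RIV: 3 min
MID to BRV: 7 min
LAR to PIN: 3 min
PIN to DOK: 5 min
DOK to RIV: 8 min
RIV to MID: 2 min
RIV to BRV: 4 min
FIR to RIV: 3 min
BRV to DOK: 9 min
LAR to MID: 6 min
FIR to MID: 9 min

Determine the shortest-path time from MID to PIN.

Shortest distances from MID:
MID: 0
RIV: 2  (via MID)
NOR: 5  (via RIV)
FIR: 5  (via RIV)
LAR: 6  (via MID)
BRV: 6  (via RIV)
PIN: 8  (via RIV)
Shortest route: MID–RIV–PIN = 8 min.

8 min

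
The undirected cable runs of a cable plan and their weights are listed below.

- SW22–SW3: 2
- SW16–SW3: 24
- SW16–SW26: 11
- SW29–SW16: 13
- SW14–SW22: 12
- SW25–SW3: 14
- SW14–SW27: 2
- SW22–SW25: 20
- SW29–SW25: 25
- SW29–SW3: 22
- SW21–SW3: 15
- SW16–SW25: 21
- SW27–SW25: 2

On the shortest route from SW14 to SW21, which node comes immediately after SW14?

SW22

Compare a few routes:
SW14 - SW27 - SW25 - SW3 - SW21: 2+2+14+15 = 33
SW14 - SW22 - SW25 - SW3 - SW21: 12+20+14+15 = 61
SW14 - SW22 - SW3 - SW21: 12+2+15 = 29
SW14 - SW27 - SW25 - SW22 - SW3 - SW21: 2+2+20+2+15 = 41
The minimum is 29 via SW14 - SW22 - SW3 - SW21.
So from SW14 the first move is to SW22.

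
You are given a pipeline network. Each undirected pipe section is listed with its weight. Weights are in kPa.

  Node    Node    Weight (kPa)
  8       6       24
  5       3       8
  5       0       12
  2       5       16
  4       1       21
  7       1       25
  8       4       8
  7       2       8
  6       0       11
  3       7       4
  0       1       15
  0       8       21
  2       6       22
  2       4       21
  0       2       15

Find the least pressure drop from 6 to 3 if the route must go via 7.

Best 6 to 7: 6 → 2 → 7 costing 30
Shortest 7→3: 7 → 3 = 4
Total via 7: 30 + 4 = 34 kPa.

34 kPa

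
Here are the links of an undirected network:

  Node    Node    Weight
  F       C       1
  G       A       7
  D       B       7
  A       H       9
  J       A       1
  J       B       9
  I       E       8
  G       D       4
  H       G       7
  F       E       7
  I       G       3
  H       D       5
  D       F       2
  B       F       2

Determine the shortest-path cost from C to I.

10

Running Dijkstra from C:
C: 0
F: 1  (via C)
B: 3  (via F)
D: 3  (via F)
G: 7  (via D)
E: 8  (via F)
H: 8  (via D)
I: 10  (via G)
Shortest route: C → F → D → G → I = 10.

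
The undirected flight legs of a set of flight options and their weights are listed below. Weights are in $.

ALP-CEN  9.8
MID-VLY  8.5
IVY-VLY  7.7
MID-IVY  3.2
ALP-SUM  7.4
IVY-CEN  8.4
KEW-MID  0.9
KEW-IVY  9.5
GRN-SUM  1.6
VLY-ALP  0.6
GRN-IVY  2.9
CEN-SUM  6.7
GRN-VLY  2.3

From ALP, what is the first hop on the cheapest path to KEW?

Compare a few routes:
ALP → VLY → IVY → MID → KEW: 0.6+7.7+3.2+0.9 = 12.4
ALP → VLY → MID → KEW: 0.6+8.5+0.9 = 10
ALP → VLY → GRN → IVY → MID → KEW: 0.6+2.3+2.9+3.2+0.9 = 9.9
The minimum is $9.9 via ALP → VLY → GRN → IVY → MID → KEW.
So from ALP the first move is to VLY.

VLY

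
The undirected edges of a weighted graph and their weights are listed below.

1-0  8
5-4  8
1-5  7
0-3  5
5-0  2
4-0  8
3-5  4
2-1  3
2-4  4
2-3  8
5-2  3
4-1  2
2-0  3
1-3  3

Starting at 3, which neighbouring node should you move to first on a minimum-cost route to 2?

1

Enumerating some paths:
3–1–2: 3+3 = 6
3–0–2: 5+3 = 8
3–5–2: 4+3 = 7
Cheapest is 3–1–2 at 6.
So from 3 the first move is to 1.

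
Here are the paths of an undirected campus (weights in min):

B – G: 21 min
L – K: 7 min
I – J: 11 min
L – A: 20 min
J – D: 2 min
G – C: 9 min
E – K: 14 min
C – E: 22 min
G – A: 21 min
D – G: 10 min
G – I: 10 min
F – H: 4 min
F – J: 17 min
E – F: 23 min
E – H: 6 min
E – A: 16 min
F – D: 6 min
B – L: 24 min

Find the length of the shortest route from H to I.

23 min

Candidate routes:
H → F → D → G → I: 4+6+10+10 = 30
H → F → J → I: 4+17+11 = 32
H → F → D → J → I: 4+6+2+11 = 23
Cheapest is H → F → D → J → I at 23 min.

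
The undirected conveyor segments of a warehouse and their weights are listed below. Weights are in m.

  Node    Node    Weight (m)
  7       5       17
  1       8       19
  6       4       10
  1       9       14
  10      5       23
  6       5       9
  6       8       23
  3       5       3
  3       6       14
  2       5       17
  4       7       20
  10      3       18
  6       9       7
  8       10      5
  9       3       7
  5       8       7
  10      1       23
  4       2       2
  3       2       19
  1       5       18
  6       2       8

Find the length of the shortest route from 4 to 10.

31 m

Enumerating some paths:
4 - 6 - 8 - 10: 10+23+5 = 38
4 - 2 - 5 - 8 - 10: 2+17+7+5 = 31
4 - 2 - 3 - 5 - 8 - 10: 2+19+3+7+5 = 36
The minimum is 31 m via 4 - 2 - 5 - 8 - 10.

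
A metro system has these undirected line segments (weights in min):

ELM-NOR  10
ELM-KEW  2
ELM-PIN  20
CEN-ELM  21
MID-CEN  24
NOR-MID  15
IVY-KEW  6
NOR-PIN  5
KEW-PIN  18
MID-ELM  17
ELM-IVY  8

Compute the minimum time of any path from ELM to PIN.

Compare a few routes:
ELM → NOR → PIN: 10+5 = 15
ELM → PIN: 20 = 20
ELM → KEW → PIN: 2+18 = 20
The minimum is 15 min via ELM → NOR → PIN.

15 min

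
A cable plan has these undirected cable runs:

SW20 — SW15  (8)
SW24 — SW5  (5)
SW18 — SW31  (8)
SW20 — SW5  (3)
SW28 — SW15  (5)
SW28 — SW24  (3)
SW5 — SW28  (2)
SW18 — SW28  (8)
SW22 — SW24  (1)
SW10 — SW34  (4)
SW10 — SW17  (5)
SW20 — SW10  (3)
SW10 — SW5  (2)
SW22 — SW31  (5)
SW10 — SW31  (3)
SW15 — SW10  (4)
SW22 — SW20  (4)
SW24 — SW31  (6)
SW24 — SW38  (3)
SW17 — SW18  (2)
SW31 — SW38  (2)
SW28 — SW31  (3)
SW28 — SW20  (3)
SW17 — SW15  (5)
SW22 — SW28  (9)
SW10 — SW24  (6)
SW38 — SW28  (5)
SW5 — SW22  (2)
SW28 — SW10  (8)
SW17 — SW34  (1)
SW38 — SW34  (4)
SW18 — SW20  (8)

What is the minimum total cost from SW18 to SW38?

7

Enumerating some paths:
SW18–SW17–SW34–SW10–SW31–SW38: 2+1+4+3+2 = 12
SW18–SW31–SW38: 8+2 = 10
SW18–SW17–SW34–SW38: 2+1+4 = 7
SW18–SW17–SW10–SW31–SW38: 2+5+3+2 = 12
Cheapest is SW18–SW17–SW34–SW38 at 7.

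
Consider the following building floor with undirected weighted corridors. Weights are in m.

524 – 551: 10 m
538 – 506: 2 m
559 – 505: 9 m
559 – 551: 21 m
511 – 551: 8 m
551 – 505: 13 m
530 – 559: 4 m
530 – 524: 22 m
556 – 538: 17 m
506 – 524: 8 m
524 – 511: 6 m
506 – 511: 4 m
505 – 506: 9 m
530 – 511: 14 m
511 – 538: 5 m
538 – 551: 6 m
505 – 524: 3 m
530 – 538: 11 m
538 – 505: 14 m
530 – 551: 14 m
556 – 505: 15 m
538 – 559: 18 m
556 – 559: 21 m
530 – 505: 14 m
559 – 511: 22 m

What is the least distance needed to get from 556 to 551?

23 m

Enumerating some paths:
556 → 538 → 551: 17+6 = 23
556 → 505 → 551: 15+13 = 28
556 → 505 → 524 → 551: 15+3+10 = 28
556 → 538 → 511 → 551: 17+5+8 = 30
Cheapest is 556 → 538 → 551 at 23 m.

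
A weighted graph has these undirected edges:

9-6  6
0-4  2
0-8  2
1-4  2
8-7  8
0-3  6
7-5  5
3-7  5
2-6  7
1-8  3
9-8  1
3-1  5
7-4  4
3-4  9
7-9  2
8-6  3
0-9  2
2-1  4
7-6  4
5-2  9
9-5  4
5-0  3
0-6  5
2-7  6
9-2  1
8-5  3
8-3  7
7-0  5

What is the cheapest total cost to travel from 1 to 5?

Enumerating some paths:
1 - 8 - 9 - 5: 3+1+4 = 8
1 - 8 - 5: 3+3 = 6
1 - 4 - 0 - 5: 2+2+3 = 7
1 - 8 - 0 - 5: 3+2+3 = 8
The minimum is 6 via 1 - 8 - 5.

6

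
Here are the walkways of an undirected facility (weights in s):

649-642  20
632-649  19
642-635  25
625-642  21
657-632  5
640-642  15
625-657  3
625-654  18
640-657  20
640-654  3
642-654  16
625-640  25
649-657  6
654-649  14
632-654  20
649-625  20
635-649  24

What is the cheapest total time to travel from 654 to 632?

20 s

Shortest distances from 654:
654: 0
640: 3  (via 654)
649: 14  (via 654)
642: 16  (via 654)
625: 18  (via 654)
657: 20  (via 649)
632: 20  (via 654)
Shortest route: 654–632 = 20 s.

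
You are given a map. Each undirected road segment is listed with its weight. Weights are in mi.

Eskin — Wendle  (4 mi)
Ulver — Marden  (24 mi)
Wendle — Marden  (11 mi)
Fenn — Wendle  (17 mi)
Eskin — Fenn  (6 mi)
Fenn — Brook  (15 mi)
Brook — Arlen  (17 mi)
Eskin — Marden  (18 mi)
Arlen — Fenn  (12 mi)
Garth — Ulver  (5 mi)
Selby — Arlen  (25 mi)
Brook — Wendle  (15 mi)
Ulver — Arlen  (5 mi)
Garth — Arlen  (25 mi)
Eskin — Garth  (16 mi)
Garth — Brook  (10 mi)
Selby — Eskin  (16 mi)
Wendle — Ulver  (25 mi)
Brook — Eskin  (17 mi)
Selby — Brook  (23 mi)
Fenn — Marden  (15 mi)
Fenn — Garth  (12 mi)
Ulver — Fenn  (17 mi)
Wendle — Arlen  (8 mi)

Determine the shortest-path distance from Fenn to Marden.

Settle nodes by increasing distance from Fenn:
Fenn: 0
Eskin: 6  (via Fenn)
Wendle: 10  (via Eskin)
Garth: 12  (via Fenn)
Arlen: 12  (via Fenn)
Brook: 15  (via Fenn)
Marden: 15  (via Fenn)
Shortest route: Fenn–Marden = 15 mi.

15 mi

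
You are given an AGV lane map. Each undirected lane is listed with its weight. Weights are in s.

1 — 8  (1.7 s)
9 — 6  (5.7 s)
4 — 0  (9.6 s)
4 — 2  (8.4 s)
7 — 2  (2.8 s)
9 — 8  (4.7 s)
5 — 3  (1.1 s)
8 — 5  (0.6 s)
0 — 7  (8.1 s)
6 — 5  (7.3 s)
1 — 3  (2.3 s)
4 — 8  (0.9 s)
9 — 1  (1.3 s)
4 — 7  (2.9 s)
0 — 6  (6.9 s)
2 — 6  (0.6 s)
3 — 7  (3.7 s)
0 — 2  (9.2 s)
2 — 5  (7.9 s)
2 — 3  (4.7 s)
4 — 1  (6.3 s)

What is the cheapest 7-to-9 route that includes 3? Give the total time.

7.3 s

Shortest 7→3: 7–3 = 3.7
Shortest 3→9: 3–1–9 = 3.6
Total via 3: 3.7 + 3.6 = 7.3 s.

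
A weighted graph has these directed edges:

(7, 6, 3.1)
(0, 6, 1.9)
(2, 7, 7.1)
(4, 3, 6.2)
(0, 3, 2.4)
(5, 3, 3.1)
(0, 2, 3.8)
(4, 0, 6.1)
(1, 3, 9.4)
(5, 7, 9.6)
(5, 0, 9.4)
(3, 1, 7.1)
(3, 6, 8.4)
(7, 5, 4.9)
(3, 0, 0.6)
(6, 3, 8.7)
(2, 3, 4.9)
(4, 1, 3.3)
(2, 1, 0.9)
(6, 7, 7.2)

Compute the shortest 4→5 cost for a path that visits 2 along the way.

21.9

Shortest 4→2: 4–0–2 = 9.9
Shortest 2→5: 2–7–5 = 12
Total via 2: 9.9 + 12 = 21.9.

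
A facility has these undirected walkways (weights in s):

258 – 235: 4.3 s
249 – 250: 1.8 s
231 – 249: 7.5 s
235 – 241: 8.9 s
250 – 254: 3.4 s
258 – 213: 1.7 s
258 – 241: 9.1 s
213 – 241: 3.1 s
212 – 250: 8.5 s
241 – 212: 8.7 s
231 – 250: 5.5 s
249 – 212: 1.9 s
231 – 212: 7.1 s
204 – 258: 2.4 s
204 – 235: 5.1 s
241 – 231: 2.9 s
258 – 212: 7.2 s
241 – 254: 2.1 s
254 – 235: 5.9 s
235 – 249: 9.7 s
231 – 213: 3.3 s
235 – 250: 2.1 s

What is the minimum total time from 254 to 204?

9.3 s

Enumerating some paths:
254–241–213–258–204: 2.1+3.1+1.7+2.4 = 9.3
254–235–204: 5.9+5.1 = 11
254–250–235–204: 3.4+2.1+5.1 = 10.6
Cheapest is 254–241–213–258–204 at 9.3 s.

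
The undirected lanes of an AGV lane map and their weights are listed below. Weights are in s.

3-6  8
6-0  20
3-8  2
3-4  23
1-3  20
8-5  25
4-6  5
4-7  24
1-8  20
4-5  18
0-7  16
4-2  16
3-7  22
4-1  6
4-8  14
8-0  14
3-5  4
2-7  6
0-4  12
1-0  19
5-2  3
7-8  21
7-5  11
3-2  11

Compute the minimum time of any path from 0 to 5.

Settle nodes by increasing distance from 0:
0: 0
4: 12  (via 0)
8: 14  (via 0)
3: 16  (via 8)
7: 16  (via 0)
6: 17  (via 4)
1: 18  (via 4)
5: 20  (via 3)
Shortest route: 0–8–3–5 = 20 s.

20 s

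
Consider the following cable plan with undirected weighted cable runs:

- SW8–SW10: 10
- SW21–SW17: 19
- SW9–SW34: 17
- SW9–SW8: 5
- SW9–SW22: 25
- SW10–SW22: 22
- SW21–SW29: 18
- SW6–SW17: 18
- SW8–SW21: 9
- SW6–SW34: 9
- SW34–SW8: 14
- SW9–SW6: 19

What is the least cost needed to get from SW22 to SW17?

Shortest distances from SW22:
SW22: 0
SW10: 22  (via SW22)
SW9: 25  (via SW22)
SW8: 30  (via SW9)
SW21: 39  (via SW8)
SW34: 42  (via SW9)
SW6: 44  (via SW9)
SW29: 57  (via SW21)
SW17: 58  (via SW21)
Shortest route: SW22 → SW9 → SW8 → SW21 → SW17 = 58.

58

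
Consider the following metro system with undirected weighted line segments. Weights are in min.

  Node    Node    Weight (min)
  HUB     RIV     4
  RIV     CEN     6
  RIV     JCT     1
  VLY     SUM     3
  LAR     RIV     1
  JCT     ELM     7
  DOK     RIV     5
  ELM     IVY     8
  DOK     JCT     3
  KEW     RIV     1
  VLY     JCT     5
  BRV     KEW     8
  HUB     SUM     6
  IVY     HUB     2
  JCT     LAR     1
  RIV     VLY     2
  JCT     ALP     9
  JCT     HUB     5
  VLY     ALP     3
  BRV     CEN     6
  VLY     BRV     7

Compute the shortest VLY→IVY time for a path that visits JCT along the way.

10 min

Best VLY to JCT: VLY → RIV → JCT costing 3
Shortest JCT→IVY: JCT → HUB → IVY = 7
Total via JCT: 3 + 7 = 10 min.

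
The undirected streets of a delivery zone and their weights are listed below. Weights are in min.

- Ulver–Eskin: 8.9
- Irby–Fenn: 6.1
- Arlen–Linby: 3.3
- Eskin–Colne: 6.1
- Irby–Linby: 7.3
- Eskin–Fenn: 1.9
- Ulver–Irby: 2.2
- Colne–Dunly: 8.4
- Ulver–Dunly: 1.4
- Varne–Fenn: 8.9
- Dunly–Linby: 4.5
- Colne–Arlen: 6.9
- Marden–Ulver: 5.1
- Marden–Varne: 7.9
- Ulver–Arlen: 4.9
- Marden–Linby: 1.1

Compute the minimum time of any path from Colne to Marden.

11.3 min

Settle nodes by increasing distance from Colne:
Colne: 0
Eskin: 6.1  (via Colne)
Arlen: 6.9  (via Colne)
Fenn: 8  (via Eskin)
Dunly: 8.4  (via Colne)
Ulver: 9.8  (via Dunly)
Linby: 10.2  (via Arlen)
Marden: 11.3  (via Linby)
Shortest route: Colne → Arlen → Linby → Marden = 11.3 min.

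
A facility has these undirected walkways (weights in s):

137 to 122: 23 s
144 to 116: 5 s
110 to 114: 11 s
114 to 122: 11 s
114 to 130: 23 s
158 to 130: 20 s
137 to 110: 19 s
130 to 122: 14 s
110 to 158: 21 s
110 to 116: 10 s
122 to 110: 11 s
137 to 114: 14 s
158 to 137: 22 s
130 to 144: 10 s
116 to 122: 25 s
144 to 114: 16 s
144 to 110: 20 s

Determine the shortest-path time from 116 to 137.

29 s

Shortest distances from 116:
116: 0
144: 5  (via 116)
110: 10  (via 116)
130: 15  (via 144)
122: 21  (via 110)
114: 21  (via 144)
137: 29  (via 110)
Shortest route: 116–110–137 = 29 s.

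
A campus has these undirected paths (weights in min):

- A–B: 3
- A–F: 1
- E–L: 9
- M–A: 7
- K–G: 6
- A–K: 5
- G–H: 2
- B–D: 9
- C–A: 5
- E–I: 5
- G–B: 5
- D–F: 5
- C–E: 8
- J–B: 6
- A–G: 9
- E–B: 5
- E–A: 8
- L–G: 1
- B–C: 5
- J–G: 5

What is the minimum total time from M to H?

17 min

Compare a few routes:
M - A - G - H: 7+9+2 = 18
M - A - B - G - H: 7+3+5+2 = 17
M - A - K - G - H: 7+5+6+2 = 20
M - A - B - J - G - H: 7+3+6+5+2 = 23
The minimum is 17 min via M - A - B - G - H.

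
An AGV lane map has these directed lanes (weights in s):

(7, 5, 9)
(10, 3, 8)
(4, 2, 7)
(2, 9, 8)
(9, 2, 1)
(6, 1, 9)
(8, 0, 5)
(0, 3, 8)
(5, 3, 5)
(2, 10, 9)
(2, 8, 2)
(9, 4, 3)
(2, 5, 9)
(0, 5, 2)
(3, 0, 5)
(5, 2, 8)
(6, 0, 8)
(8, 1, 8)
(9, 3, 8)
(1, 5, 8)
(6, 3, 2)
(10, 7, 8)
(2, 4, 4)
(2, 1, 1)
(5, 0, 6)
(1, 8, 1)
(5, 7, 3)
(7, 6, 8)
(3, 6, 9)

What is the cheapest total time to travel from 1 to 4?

Compare a few routes:
1 → 8 → 0 → 5 → 2 → 9 → 4: 1+5+2+8+8+3 = 27
1 → 5 → 2 → 4: 8+8+4 = 20
The minimum is 20 s via 1 → 5 → 2 → 4.

20 s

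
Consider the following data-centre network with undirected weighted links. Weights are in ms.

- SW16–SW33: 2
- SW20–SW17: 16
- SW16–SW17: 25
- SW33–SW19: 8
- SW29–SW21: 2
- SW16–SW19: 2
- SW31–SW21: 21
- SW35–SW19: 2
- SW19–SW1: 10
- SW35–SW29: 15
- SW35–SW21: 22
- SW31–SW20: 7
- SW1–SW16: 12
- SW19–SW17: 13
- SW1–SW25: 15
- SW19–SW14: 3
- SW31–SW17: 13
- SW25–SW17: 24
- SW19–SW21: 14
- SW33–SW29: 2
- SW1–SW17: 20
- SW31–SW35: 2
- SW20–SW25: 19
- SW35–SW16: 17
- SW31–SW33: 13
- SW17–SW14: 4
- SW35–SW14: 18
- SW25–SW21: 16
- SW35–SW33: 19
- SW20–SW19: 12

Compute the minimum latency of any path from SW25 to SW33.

Compare a few routes:
SW25 → SW1 → SW16 → SW33: 15+12+2 = 29
SW25 → SW1 → SW19 → SW16 → SW33: 15+10+2+2 = 29
SW25 → SW21 → SW29 → SW33: 16+2+2 = 20
SW25 → SW1 → SW19 → SW33: 15+10+8 = 33
Cheapest is SW25 → SW21 → SW29 → SW33 at 20 ms.

20 ms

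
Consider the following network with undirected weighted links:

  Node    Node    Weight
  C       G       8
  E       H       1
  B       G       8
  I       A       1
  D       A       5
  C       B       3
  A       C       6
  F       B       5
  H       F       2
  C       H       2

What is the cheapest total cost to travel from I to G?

15

Enumerating some paths:
I → A → C → B → G: 1+6+3+8 = 18
I → A → C → H → F → B → G: 1+6+2+2+5+8 = 24
I → A → C → G: 1+6+8 = 15
The minimum is 15 via I → A → C → G.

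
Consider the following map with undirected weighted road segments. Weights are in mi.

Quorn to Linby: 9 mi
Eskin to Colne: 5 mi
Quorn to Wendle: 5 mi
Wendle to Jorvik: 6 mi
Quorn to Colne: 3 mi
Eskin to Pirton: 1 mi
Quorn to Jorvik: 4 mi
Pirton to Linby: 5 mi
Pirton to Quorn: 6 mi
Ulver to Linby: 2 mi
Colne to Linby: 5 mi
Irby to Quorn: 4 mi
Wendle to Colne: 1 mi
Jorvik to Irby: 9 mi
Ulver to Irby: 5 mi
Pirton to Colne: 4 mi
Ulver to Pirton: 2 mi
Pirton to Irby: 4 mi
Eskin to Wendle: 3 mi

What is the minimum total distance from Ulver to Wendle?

6 mi

Enumerating some paths:
Ulver → Pirton → Colne → Wendle: 2+4+1 = 7
Ulver → Pirton → Eskin → Wendle: 2+1+3 = 6
The minimum is 6 mi via Ulver → Pirton → Eskin → Wendle.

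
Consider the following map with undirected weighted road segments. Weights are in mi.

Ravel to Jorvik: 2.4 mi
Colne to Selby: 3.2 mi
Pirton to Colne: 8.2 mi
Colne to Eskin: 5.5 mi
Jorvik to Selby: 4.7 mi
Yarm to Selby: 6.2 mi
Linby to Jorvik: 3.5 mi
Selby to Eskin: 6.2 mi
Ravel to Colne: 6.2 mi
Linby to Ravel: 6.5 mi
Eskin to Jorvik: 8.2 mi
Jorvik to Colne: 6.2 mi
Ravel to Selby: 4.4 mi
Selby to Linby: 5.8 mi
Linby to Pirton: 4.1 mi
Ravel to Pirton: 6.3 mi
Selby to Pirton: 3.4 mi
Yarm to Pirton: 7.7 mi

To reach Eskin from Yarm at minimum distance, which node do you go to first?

Enumerating some paths:
Yarm → Selby → Colne → Eskin: 6.2+3.2+5.5 = 14.9
Yarm → Selby → Eskin: 6.2+6.2 = 12.4
Cheapest is Yarm → Selby → Eskin at 12.4 mi.
So from Yarm the first move is to Selby.

Selby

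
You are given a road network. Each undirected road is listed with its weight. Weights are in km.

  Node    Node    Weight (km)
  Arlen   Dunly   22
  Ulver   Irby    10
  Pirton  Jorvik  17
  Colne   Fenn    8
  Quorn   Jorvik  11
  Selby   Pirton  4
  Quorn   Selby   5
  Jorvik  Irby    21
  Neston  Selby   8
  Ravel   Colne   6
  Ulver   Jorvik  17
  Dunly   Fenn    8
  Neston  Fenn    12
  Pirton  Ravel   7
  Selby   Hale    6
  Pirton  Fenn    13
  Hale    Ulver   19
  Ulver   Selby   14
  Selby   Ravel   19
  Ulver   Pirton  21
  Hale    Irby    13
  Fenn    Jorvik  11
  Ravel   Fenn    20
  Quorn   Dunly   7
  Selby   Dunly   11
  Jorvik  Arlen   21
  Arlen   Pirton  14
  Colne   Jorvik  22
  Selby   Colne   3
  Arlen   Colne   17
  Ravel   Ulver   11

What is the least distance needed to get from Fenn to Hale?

17 km

Enumerating some paths:
Fenn–Neston–Selby–Hale: 12+8+6 = 26
Fenn–Colne–Selby–Hale: 8+3+6 = 17
Fenn–Pirton–Selby–Hale: 13+4+6 = 23
Fenn–Dunly–Selby–Hale: 8+11+6 = 25
The minimum is 17 km via Fenn–Colne–Selby–Hale.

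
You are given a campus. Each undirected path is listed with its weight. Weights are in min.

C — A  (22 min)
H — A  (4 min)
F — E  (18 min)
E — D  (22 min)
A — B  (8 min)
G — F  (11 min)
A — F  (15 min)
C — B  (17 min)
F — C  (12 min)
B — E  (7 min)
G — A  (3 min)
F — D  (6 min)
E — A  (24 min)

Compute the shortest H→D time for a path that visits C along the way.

Shortest H→C: H–A–C = 26
Shortest C→D: C–F–D = 18
Total via C: 26 + 18 = 44 min.

44 min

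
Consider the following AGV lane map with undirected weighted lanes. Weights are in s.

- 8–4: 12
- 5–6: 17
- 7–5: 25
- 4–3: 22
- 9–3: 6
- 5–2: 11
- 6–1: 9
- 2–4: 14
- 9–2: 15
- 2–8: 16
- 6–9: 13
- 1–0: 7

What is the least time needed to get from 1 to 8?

Settle nodes by increasing distance from 1:
1: 0
0: 7  (via 1)
6: 9  (via 1)
9: 22  (via 6)
5: 26  (via 6)
3: 28  (via 9)
2: 37  (via 9)
4: 50  (via 3)
7: 51  (via 5)
8: 53  (via 2)
Shortest route: 1–6–9–2–8 = 53 s.

53 s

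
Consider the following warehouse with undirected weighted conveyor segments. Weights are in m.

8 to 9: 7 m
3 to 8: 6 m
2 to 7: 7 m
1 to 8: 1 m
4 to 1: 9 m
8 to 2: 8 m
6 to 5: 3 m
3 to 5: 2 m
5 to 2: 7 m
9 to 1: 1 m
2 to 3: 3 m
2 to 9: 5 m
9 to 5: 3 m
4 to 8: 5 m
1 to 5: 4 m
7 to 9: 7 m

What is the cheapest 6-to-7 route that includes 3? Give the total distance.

15 m

Best 6 to 3: 6 → 5 → 3 costing 5
Best 3 to 7: 3 → 2 → 7 costing 10
Total via 3: 5 + 10 = 15 m.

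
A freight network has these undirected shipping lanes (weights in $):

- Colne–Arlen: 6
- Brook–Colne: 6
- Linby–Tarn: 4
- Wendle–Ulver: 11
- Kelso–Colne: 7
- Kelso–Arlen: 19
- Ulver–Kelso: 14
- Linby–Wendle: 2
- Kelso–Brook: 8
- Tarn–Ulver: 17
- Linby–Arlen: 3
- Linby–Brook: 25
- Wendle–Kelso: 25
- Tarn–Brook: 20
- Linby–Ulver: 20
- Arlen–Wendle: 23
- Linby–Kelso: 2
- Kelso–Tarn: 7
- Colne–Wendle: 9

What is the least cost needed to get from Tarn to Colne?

Compare a few routes:
Tarn → Linby → Wendle → Colne: 4+2+9 = 15
Tarn → Kelso → Colne: 7+7 = 14
Tarn → Linby → Kelso → Colne: 4+2+7 = 13
Cheapest is Tarn → Linby → Kelso → Colne at $13.

$13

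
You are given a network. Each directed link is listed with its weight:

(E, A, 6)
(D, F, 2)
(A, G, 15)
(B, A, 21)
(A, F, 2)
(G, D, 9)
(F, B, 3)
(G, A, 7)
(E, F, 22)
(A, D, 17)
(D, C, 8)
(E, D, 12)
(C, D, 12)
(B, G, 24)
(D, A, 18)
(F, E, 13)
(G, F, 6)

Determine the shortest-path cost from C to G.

Candidate routes:
C - D - F - E - A - G: 12+2+13+6+15 = 48
C - D - F - B - G: 12+2+3+24 = 41
C - D - A - G: 12+18+15 = 45
Cheapest is C - D - F - B - G at 41.

41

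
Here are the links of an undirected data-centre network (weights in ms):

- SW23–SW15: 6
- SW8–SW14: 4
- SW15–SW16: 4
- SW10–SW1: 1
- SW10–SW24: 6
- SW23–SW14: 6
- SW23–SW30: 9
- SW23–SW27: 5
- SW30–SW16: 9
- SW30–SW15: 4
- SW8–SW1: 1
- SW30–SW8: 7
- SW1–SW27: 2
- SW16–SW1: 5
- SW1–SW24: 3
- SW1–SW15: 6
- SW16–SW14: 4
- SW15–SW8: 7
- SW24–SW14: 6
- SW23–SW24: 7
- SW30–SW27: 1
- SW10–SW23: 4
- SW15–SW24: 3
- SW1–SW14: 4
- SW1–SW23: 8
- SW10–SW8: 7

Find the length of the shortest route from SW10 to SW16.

Enumerating some paths:
SW10–SW1–SW14–SW16: 1+4+4 = 9
SW10–SW1–SW16: 1+5 = 6
SW10–SW1–SW15–SW16: 1+6+4 = 11
SW10–SW1–SW8–SW14–SW16: 1+1+4+4 = 10
Cheapest is SW10–SW1–SW16 at 6 ms.

6 ms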